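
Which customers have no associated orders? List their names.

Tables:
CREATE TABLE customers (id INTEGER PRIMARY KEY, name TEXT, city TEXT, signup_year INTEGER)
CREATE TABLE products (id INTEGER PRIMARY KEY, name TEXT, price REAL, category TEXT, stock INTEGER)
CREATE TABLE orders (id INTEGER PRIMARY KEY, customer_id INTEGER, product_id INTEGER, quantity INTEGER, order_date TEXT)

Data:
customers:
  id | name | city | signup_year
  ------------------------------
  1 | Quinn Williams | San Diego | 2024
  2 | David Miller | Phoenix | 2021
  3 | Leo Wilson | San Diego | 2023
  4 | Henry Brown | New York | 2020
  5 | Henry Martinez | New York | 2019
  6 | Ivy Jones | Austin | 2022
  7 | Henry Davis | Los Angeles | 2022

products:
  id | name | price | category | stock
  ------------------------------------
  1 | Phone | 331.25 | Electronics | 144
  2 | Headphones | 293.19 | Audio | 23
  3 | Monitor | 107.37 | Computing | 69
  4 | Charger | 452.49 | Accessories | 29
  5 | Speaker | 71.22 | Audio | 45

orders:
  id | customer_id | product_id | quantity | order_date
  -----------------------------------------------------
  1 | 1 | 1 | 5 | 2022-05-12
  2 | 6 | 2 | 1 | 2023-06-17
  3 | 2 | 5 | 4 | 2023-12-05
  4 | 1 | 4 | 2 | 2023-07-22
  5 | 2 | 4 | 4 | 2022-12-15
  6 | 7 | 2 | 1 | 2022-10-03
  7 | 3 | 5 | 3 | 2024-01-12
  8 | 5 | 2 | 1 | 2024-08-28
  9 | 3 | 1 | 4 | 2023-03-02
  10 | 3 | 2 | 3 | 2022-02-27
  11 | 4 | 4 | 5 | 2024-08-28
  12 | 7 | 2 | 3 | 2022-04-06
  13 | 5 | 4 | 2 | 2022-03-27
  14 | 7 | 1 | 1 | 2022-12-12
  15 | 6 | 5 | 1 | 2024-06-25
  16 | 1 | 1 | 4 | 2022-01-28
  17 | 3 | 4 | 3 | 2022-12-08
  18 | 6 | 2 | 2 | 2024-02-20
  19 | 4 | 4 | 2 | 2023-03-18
SELECT p.name FROM customers p LEFT JOIN orders c ON c.customer_id = p.id WHERE c.id IS NULL

Execution result:
(no rows)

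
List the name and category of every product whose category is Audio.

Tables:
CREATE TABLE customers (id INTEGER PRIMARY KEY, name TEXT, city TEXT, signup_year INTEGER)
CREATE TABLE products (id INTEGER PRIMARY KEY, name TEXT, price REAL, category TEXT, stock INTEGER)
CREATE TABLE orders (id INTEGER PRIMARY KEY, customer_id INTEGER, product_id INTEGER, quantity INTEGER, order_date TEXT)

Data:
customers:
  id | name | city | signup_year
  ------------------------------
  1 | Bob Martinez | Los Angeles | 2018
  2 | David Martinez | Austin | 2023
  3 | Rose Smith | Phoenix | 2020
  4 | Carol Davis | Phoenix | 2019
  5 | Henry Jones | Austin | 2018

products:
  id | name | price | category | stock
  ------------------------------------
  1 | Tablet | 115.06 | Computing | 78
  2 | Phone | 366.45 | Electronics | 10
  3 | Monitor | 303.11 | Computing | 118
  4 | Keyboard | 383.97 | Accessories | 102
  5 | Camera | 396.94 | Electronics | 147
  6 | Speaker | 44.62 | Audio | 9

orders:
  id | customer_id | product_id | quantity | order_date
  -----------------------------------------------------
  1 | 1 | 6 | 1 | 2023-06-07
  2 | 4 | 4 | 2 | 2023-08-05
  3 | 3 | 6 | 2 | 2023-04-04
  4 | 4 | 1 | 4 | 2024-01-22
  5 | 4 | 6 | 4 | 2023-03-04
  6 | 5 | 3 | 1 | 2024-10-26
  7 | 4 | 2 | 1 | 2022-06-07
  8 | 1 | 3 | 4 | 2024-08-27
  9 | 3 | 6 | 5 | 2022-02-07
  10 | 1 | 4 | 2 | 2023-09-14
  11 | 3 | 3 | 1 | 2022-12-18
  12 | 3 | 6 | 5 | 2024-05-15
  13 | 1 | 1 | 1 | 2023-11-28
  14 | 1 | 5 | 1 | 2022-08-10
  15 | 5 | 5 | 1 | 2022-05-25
SELECT name, category FROM products WHERE category = 'Audio'

Execution result:
name | category
Speaker | Audio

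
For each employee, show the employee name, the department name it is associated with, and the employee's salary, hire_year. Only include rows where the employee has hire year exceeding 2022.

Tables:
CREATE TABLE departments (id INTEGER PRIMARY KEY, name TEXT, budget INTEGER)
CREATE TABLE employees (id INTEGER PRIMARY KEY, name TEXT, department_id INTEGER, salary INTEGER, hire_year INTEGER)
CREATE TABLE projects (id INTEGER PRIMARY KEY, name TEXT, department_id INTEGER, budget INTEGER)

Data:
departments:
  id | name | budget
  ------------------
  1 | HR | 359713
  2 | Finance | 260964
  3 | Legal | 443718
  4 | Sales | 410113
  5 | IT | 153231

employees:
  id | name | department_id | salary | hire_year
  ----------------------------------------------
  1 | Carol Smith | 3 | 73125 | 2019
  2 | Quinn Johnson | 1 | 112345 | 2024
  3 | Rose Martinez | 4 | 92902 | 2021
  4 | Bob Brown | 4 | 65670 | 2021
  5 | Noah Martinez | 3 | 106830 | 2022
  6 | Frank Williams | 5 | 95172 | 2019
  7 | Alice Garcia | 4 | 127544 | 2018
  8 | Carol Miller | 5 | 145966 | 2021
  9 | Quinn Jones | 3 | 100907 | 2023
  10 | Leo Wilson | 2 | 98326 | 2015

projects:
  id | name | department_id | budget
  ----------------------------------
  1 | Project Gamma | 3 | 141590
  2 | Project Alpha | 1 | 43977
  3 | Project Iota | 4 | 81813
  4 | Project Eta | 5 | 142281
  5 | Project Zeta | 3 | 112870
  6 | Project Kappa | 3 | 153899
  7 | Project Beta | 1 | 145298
SELECT c.name, p.name AS department, c.salary, c.hire_year FROM employees c JOIN departments p ON c.department_id = p.id WHERE c.hire_year > 2022

Execution result:
name | department | salary | hire_year
Quinn Johnson | HR | 112345 | 2024
Quinn Jones | Legal | 100907 | 2023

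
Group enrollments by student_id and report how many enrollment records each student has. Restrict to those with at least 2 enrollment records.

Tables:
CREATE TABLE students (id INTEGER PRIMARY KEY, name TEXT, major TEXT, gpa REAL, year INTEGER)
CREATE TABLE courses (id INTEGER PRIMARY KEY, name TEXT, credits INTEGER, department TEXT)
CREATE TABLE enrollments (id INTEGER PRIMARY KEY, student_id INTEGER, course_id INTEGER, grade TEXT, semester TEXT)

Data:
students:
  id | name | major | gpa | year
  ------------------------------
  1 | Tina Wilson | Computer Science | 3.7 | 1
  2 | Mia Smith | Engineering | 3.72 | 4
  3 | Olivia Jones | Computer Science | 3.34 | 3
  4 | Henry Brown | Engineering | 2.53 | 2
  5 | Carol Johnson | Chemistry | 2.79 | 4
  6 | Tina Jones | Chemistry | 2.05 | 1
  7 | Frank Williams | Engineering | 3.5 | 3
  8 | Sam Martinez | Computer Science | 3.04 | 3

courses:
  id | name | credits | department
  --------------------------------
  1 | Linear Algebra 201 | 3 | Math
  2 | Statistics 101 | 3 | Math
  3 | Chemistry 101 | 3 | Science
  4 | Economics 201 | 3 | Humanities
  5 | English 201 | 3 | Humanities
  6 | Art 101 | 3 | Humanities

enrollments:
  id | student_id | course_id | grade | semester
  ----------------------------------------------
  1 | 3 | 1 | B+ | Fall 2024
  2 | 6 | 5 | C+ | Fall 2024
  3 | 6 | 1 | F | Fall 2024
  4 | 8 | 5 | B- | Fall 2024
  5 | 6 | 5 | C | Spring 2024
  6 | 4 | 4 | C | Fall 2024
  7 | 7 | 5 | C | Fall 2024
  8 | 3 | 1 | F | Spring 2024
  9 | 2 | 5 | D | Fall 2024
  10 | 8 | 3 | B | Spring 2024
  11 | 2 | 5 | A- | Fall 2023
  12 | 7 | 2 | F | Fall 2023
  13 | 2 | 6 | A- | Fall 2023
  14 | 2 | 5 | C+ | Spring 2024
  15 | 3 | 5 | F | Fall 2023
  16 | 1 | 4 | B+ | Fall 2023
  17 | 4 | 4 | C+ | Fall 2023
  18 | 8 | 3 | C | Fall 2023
SELECT student_id, COUNT(*) AS enrollment_count FROM enrollments GROUP BY student_id HAVING COUNT(*) >= 2

Execution result:
student_id | enrollment_count
2 | 4
3 | 3
4 | 2
6 | 3
7 | 2
8 | 3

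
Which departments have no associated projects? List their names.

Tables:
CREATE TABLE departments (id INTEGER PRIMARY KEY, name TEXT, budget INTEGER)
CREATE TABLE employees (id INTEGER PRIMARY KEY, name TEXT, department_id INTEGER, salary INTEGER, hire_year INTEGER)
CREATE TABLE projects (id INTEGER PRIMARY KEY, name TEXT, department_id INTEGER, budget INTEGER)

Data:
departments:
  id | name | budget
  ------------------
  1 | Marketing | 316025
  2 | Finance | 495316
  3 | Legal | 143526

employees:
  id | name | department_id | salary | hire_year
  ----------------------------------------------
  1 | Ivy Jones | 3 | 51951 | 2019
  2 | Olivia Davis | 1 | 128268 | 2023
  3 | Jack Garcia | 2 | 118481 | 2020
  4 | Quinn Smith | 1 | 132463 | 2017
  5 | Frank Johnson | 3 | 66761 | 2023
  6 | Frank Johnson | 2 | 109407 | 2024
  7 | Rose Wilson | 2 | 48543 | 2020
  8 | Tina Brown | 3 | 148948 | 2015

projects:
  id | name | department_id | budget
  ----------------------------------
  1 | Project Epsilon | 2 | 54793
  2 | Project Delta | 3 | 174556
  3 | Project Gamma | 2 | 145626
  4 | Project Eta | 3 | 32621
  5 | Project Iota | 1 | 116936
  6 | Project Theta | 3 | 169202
SELECT p.name FROM departments p LEFT JOIN projects c ON c.department_id = p.id WHERE c.id IS NULL

Execution result:
(no rows)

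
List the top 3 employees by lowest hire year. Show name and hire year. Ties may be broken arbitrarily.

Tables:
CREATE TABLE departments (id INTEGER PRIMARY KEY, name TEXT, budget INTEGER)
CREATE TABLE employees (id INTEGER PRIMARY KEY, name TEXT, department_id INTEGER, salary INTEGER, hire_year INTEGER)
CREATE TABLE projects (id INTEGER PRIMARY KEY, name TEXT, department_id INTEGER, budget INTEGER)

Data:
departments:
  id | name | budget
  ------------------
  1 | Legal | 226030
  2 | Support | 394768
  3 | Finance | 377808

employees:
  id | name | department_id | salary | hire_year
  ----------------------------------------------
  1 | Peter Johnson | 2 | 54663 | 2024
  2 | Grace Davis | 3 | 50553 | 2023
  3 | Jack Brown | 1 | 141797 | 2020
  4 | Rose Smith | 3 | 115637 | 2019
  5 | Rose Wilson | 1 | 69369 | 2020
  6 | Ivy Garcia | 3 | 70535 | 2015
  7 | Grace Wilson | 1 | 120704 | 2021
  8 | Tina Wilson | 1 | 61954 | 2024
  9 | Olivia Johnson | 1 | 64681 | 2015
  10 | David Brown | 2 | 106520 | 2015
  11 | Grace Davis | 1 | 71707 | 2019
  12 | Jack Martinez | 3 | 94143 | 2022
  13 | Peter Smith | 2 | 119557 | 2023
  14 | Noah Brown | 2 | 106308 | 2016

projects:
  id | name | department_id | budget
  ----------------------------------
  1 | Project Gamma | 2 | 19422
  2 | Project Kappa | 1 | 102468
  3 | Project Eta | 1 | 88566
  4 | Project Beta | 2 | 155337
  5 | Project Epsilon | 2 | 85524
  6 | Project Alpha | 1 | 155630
SELECT name, hire_year FROM employees ORDER BY hire_year ASC LIMIT 3

Execution result:
name | hire_year
Ivy Garcia | 2015
Olivia Johnson | 2015
David Brown | 2015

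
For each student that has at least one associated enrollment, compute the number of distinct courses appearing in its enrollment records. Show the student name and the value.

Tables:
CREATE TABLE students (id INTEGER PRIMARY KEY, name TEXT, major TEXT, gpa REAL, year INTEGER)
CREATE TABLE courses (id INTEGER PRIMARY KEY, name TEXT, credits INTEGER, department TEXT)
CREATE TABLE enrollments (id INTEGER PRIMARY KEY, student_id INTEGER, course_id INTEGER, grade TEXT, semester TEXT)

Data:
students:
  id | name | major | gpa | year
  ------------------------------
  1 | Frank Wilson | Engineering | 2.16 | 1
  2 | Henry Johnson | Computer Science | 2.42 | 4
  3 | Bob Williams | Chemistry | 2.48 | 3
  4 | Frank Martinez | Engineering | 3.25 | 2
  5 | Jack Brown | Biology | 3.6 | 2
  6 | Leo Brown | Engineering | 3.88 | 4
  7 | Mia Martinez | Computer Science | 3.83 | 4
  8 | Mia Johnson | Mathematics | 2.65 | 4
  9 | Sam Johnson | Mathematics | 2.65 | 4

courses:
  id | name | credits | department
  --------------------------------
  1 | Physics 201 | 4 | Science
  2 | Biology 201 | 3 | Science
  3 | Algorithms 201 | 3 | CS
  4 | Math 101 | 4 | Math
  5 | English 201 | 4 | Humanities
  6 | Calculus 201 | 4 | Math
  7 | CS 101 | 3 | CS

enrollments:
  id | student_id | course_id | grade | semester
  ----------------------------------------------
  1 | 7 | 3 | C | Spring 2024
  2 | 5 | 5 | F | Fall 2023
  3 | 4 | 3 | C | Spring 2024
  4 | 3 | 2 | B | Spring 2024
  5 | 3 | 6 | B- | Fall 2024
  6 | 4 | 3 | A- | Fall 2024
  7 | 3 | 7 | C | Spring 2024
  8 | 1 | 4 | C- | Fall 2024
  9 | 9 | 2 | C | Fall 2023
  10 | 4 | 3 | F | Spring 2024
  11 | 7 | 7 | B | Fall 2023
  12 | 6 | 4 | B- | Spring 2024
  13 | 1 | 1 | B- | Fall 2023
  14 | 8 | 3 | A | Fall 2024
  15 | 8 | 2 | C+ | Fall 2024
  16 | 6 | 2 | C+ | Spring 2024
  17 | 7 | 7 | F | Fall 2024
SELECT p.name, COUNT(DISTINCT c.course_id) AS distinct_course_count FROM enrollments c JOIN students p ON c.student_id = p.id GROUP BY p.id, p.name

Execution result:
name | distinct_course_count
Frank Wilson | 2
Bob Williams | 3
Frank Martinez | 1
Jack Brown | 1
Leo Brown | 2
Mia Martinez | 2
Mia Johnson | 2
Sam Johnson | 1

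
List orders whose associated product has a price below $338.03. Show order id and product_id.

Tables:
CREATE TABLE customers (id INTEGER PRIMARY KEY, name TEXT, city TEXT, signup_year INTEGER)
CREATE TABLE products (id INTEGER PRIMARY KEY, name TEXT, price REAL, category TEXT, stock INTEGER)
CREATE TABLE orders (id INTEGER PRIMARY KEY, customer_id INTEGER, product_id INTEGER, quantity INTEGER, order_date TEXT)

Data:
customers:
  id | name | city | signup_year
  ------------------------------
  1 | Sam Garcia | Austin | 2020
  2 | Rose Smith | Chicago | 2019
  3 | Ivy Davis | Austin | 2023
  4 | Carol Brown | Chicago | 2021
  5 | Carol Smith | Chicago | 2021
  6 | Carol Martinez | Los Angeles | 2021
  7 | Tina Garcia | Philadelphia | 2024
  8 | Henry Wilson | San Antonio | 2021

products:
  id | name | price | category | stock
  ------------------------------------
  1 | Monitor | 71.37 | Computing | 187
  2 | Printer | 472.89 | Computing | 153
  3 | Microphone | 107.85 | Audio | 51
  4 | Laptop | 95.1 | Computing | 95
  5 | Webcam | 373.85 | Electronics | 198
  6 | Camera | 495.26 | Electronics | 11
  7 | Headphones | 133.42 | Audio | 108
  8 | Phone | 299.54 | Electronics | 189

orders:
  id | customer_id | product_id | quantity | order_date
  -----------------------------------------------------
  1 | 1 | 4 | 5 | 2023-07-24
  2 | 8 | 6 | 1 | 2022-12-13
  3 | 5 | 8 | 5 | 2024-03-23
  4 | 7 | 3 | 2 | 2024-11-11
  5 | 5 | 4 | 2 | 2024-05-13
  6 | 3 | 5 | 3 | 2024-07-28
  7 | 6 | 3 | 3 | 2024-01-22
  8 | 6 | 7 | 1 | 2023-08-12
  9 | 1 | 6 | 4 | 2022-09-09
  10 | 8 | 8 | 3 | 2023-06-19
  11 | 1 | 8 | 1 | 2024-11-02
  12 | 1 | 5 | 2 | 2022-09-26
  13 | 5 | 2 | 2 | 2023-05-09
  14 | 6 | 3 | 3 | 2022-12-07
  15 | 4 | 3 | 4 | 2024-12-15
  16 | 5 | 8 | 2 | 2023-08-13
SELECT id, product_id FROM orders WHERE product_id IN (SELECT id FROM products WHERE price < 338.03)

Execution result:
id | product_id
1 | 4
3 | 8
4 | 3
5 | 4
7 | 3
8 | 7
10 | 8
11 | 8
14 | 3
15 | 3
16 | 8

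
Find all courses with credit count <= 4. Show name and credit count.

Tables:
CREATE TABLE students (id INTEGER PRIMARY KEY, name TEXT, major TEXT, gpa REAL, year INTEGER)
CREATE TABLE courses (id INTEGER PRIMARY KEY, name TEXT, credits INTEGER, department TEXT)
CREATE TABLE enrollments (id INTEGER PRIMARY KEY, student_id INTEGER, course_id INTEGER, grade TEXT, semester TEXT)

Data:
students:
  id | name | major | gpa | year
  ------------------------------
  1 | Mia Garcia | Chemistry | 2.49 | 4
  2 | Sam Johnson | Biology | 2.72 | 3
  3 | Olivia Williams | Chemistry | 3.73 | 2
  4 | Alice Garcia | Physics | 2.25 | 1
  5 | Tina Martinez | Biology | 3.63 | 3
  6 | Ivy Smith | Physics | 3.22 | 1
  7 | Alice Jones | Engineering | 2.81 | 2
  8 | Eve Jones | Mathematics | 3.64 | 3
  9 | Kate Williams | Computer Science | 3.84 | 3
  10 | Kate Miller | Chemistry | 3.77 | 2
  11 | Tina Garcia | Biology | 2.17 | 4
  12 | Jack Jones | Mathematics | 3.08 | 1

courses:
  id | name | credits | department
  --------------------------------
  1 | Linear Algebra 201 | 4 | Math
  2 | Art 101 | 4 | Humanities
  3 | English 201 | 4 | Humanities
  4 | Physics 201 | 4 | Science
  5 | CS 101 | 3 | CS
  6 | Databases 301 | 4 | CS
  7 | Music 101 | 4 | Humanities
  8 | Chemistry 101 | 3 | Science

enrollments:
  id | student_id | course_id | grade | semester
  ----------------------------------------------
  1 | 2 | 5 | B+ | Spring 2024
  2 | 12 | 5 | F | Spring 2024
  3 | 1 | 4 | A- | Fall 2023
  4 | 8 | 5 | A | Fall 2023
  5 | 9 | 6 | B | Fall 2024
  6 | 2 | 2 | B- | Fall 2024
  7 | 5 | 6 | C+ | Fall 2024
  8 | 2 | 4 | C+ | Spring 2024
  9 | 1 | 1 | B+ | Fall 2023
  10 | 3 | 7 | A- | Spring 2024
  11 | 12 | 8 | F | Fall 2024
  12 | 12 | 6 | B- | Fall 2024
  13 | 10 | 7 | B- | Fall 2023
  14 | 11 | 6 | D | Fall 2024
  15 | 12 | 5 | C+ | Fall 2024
SELECT name, credits FROM courses WHERE credits <= 4

Execution result:
name | credits
Linear Algebra 201 | 4
Art 101 | 4
English 201 | 4
Physics 201 | 4
CS 101 | 3
Databases 301 | 4
Music 101 | 4
Chemistry 101 | 3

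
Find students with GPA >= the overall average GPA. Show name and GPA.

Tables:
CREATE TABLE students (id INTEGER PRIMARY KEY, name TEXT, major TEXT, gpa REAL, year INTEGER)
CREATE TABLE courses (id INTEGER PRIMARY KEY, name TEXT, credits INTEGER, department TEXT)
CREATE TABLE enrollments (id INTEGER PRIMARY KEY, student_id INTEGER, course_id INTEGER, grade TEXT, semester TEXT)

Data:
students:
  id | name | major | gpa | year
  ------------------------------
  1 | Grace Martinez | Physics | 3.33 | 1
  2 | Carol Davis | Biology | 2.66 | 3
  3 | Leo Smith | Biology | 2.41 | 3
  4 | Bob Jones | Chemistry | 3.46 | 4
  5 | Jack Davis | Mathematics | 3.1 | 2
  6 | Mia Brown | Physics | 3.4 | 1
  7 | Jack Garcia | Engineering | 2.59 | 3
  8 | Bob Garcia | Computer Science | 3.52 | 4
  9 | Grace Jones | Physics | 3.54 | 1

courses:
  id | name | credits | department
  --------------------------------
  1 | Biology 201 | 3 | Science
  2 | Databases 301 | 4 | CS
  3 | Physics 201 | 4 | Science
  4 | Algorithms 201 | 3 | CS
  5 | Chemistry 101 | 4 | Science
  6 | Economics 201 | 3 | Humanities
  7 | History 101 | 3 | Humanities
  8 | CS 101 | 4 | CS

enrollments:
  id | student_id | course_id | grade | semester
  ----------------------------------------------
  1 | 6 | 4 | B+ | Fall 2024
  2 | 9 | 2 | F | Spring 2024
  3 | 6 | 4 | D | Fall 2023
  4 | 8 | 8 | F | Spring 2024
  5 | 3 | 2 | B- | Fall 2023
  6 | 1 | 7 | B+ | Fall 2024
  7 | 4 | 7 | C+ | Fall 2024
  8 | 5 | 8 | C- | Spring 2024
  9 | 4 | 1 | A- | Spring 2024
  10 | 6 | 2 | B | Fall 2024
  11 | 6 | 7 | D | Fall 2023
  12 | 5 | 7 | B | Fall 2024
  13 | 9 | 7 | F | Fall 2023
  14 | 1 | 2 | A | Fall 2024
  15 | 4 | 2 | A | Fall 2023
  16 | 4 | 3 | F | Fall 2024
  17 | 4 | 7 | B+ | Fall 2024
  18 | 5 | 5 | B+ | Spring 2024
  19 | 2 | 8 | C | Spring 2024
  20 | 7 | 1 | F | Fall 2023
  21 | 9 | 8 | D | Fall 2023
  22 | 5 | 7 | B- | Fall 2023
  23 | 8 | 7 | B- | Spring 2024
SELECT name, gpa FROM students WHERE gpa >= (SELECT AVG(gpa) FROM students)

Execution result:
name | gpa
Grace Martinez | 3.33
Bob Jones | 3.46
Mia Brown | 3.40
Bob Garcia | 3.52
Grace Jones | 3.54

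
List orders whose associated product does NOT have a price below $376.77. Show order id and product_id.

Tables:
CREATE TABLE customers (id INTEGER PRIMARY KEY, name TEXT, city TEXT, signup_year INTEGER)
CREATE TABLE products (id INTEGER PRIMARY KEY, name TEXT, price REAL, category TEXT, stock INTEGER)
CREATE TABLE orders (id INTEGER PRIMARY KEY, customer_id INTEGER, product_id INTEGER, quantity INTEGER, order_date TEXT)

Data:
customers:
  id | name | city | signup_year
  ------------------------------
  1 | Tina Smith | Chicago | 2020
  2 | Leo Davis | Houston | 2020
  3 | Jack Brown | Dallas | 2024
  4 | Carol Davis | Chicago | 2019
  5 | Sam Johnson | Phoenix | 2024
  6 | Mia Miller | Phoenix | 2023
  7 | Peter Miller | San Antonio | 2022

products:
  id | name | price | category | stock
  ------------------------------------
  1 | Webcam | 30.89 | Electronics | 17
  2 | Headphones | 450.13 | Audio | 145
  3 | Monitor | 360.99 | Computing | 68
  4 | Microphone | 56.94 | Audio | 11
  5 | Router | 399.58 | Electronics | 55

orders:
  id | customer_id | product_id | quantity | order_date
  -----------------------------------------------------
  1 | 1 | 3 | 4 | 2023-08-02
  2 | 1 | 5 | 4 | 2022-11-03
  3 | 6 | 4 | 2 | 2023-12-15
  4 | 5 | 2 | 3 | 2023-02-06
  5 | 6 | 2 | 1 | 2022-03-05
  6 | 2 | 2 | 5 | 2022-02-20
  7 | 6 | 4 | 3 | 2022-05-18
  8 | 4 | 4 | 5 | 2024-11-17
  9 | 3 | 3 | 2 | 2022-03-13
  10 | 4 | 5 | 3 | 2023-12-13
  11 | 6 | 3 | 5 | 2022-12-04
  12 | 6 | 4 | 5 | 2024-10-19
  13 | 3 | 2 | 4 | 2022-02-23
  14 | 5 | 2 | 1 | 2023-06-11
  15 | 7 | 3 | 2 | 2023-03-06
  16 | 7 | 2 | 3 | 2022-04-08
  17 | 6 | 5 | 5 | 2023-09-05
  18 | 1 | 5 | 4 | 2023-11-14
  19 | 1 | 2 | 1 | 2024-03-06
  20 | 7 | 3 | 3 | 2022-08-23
SELECT id, product_id FROM orders WHERE product_id NOT IN (SELECT id FROM products WHERE price < 376.77)

Execution result:
id | product_id
2 | 5
4 | 2
5 | 2
6 | 2
10 | 5
13 | 2
14 | 2
16 | 2
17 | 5
18 | 5
19 | 2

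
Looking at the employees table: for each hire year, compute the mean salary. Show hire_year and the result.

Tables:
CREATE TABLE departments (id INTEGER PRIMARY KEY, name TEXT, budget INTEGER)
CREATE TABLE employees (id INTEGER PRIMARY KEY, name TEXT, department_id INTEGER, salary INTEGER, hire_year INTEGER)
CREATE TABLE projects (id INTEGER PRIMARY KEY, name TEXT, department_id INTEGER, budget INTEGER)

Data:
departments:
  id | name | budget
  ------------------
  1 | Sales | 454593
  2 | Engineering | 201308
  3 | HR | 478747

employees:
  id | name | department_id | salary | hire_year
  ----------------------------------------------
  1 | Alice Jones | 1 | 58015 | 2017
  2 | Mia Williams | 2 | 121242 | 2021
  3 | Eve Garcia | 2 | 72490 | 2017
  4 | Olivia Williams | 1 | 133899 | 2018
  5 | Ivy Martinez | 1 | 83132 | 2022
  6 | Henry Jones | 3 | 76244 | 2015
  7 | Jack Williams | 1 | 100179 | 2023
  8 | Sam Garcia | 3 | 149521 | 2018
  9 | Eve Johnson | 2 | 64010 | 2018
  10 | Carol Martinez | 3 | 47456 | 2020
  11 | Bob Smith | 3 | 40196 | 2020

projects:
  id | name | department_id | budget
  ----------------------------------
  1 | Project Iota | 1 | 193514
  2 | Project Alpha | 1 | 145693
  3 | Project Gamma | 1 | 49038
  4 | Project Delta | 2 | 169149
SELECT hire_year, AVG(salary) AS avg_salary FROM employees GROUP BY hire_year

Execution result:
hire_year | avg_salary
2015 | 76244.00
2017 | 65252.50
2018 | 115810.00
2020 | 43826.00
2021 | 121242.00
2022 | 83132.00
2023 | 100179.00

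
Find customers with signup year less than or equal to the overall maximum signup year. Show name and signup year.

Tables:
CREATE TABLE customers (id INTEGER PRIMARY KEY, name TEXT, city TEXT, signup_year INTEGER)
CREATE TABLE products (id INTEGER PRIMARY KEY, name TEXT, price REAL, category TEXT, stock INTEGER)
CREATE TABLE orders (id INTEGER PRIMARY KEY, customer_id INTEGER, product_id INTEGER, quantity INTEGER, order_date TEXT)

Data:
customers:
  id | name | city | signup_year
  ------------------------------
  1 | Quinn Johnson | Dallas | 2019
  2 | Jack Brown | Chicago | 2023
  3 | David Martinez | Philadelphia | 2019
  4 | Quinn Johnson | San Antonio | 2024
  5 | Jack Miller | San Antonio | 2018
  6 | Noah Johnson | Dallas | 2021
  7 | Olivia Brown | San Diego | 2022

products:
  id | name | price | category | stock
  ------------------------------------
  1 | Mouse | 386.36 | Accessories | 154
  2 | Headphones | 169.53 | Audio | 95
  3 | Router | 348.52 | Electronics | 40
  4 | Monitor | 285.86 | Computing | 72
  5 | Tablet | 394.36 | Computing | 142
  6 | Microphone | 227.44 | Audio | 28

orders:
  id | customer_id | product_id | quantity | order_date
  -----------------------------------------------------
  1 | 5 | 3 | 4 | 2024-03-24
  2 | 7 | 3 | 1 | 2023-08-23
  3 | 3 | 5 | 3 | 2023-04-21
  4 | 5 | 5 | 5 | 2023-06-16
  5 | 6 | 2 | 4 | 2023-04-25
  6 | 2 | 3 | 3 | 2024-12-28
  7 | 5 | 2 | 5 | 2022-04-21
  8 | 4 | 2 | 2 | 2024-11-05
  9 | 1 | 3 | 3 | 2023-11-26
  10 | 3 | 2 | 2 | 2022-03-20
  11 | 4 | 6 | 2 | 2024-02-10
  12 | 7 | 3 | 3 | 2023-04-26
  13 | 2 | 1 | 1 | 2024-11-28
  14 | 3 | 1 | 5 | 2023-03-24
SELECT name, signup_year FROM customers WHERE signup_year <= (SELECT MAX(signup_year) FROM customers)

Execution result:
name | signup_year
Quinn Johnson | 2019
Jack Brown | 2023
David Martinez | 2019
Quinn Johnson | 2024
Jack Miller | 2018
Noah Johnson | 2021
Olivia Brown | 2022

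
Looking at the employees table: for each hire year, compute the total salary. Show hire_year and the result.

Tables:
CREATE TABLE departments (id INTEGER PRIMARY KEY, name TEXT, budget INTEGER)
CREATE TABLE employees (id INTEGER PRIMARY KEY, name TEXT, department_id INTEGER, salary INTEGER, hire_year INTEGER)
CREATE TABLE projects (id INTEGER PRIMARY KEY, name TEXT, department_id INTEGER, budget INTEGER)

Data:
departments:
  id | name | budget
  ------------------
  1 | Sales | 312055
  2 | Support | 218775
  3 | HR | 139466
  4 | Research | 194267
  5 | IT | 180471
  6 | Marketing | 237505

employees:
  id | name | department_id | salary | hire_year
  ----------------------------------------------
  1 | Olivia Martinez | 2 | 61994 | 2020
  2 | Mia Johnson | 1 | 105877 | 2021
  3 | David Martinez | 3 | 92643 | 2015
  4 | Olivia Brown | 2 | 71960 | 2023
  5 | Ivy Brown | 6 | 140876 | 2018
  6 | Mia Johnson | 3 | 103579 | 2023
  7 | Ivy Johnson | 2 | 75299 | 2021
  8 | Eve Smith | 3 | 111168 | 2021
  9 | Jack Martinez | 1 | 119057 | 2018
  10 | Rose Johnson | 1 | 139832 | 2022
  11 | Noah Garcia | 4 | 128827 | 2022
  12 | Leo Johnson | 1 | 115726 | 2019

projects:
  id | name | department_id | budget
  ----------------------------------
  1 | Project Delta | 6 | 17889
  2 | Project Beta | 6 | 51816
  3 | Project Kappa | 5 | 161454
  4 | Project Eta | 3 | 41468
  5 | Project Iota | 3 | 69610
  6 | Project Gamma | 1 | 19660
SELECT hire_year, SUM(salary) AS sum_salary FROM employees GROUP BY hire_year

Execution result:
hire_year | sum_salary
2015 | 92643
2018 | 259933
2019 | 115726
2020 | 61994
2021 | 292344
2022 | 268659
2023 | 175539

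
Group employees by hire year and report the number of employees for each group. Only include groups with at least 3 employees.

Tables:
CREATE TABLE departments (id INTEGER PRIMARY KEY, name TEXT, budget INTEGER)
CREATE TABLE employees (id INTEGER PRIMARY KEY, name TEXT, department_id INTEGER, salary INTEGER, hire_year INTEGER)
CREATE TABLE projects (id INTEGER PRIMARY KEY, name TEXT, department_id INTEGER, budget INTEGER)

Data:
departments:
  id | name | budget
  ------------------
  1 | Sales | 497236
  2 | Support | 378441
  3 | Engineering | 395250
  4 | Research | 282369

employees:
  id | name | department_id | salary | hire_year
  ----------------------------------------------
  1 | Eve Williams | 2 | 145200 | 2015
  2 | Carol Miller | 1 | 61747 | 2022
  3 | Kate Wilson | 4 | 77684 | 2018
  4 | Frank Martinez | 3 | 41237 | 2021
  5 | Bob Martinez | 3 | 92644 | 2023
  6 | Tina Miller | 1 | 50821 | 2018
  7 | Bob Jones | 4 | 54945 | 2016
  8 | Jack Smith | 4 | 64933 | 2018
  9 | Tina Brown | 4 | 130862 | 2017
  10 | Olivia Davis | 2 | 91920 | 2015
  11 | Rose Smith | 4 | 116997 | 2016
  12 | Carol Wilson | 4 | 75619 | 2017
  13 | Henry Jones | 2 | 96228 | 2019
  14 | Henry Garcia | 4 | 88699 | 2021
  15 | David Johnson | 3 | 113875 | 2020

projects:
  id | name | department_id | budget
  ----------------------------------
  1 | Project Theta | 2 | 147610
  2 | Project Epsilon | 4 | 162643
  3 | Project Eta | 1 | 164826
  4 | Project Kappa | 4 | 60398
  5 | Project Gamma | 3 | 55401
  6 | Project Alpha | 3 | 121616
SELECT hire_year, COUNT(*) AS n FROM employees GROUP BY hire_year HAVING COUNT(*) >= 3

Execution result:
hire_year | n
2018 | 3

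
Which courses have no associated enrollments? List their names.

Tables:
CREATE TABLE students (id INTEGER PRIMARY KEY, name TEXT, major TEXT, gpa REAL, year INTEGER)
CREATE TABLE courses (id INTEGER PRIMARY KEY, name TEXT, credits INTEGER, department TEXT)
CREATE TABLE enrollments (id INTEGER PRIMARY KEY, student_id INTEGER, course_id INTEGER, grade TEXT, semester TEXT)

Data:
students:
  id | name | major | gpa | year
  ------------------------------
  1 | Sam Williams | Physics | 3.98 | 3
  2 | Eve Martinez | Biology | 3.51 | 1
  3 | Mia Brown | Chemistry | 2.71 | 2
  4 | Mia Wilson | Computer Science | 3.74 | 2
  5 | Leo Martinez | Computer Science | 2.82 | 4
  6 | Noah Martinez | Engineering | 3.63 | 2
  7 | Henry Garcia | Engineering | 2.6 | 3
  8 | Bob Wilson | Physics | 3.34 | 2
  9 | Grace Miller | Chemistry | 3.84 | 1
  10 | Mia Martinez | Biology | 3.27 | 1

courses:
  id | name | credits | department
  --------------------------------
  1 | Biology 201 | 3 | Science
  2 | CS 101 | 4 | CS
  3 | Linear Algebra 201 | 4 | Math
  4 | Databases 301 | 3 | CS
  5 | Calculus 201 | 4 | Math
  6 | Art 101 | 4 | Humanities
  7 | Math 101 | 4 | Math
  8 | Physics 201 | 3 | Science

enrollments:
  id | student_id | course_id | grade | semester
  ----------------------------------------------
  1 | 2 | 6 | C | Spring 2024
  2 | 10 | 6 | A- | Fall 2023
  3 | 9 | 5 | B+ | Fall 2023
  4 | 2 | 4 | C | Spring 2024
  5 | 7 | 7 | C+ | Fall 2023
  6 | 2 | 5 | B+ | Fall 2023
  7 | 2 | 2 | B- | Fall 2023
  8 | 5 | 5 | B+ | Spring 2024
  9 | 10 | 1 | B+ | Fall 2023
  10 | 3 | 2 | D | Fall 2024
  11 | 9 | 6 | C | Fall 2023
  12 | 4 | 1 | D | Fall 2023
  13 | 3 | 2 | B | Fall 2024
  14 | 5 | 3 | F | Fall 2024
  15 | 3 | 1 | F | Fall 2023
SELECT p.name FROM courses p LEFT JOIN enrollments c ON c.course_id = p.id WHERE c.id IS NULL

Execution result:
Physics 201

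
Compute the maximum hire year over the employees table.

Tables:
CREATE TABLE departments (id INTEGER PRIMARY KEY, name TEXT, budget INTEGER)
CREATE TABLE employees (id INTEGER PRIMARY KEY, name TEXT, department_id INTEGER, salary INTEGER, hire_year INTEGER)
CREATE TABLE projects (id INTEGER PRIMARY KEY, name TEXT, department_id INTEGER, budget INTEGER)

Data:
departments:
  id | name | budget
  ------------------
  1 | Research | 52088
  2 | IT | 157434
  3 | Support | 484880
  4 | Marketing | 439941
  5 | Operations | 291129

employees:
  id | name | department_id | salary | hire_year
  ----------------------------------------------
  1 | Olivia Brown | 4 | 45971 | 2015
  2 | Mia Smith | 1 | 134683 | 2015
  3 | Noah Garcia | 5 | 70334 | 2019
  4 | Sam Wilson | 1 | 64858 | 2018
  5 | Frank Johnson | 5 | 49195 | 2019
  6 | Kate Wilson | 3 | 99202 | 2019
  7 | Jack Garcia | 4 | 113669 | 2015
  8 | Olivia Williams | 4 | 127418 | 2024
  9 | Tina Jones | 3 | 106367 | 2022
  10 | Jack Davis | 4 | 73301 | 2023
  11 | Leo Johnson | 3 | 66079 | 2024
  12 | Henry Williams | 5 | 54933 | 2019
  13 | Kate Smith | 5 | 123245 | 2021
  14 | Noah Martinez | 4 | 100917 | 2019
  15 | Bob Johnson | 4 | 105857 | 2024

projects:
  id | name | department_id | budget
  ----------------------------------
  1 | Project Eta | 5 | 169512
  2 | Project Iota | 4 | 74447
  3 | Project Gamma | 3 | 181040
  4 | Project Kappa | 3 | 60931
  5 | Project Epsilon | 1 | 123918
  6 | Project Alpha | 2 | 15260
SELECT MAX(hire_year) FROM employees

Execution result:
2024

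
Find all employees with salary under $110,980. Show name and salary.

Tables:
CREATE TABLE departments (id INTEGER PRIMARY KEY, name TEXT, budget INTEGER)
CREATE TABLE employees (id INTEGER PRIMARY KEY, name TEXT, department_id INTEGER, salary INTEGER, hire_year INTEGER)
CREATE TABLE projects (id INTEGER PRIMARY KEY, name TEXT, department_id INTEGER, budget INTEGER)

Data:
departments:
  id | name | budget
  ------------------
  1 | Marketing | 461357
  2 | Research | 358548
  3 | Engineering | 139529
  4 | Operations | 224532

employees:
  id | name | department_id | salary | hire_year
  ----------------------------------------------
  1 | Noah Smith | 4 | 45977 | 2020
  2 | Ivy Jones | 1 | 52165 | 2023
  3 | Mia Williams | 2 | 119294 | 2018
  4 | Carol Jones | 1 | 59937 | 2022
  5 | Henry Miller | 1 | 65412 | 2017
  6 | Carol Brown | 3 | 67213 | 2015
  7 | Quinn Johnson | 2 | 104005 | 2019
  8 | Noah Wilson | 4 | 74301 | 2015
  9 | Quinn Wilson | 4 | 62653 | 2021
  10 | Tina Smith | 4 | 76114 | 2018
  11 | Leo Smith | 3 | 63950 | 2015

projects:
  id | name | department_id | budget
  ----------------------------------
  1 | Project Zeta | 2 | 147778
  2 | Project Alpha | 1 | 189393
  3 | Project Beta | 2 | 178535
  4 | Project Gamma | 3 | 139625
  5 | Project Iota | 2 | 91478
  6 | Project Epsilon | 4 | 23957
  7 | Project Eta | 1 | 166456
SELECT name, salary FROM employees WHERE salary < 110980

Execution result:
name | salary
Noah Smith | 45977
Ivy Jones | 52165
Carol Jones | 59937
Henry Miller | 65412
Carol Brown | 67213
Quinn Johnson | 104005
Noah Wilson | 74301
Quinn Wilson | 62653
Tina Smith | 76114
Leo Smith | 63950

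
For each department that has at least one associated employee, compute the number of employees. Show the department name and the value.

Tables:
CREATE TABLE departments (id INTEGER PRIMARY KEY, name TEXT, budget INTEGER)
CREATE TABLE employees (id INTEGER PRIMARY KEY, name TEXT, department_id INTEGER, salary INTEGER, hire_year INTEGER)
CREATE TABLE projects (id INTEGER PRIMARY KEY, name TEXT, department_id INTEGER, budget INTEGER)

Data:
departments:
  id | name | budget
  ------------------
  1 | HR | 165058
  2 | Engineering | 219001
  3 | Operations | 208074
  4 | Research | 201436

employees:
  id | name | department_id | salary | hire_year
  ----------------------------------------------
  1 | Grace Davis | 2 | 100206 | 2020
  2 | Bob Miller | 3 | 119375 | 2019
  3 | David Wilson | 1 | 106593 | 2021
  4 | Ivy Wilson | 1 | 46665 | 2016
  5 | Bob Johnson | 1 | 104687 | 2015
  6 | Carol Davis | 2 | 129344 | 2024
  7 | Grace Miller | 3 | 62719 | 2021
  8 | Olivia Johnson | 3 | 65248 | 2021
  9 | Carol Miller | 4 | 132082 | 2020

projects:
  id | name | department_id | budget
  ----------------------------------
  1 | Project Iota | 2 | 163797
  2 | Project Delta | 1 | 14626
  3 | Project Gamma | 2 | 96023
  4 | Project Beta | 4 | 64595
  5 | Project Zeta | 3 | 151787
SELECT p.name, COUNT(*) AS n FROM employees c JOIN departments p ON c.department_id = p.id GROUP BY p.id, p.name

Execution result:
name | n
HR | 3
Engineering | 2
Operations | 3
Research | 1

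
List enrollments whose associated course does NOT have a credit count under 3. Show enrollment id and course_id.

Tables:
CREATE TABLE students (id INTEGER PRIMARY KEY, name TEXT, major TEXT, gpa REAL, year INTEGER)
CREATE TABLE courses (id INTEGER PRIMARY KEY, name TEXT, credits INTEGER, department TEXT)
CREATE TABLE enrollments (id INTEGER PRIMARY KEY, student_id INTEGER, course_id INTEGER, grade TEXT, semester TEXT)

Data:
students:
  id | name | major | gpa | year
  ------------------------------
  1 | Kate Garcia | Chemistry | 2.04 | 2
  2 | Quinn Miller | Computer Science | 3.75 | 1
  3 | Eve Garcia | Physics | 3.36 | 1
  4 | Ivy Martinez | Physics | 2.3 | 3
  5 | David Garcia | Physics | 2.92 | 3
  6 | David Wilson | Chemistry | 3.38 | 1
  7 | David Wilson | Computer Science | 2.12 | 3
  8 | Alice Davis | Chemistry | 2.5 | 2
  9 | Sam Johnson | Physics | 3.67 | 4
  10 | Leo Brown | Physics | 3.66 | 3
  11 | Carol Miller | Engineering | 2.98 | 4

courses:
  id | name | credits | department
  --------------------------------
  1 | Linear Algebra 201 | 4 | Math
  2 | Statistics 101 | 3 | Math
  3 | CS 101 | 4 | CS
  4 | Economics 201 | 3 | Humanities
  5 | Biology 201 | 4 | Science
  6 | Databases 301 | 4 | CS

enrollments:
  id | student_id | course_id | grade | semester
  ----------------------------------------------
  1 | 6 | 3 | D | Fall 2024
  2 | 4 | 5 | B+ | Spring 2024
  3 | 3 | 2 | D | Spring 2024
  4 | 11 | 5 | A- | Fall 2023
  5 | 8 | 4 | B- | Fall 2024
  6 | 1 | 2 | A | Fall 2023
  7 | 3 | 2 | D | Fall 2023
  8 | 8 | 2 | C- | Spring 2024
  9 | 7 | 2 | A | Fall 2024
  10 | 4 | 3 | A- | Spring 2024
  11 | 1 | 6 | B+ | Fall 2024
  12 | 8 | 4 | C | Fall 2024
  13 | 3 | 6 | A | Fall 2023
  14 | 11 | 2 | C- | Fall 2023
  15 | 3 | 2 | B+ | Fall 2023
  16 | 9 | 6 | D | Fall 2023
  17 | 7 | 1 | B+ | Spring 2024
SELECT id, course_id FROM enrollments WHERE course_id NOT IN (SELECT id FROM courses WHERE credits < 3)

Execution result:
id | course_id
1 | 3
2 | 5
3 | 2
4 | 5
5 | 4
6 | 2
7 | 2
8 | 2
9 | 2
10 | 3
11 | 6
12 | 4
13 | 6
14 | 2
15 | 2
16 | 6
17 | 1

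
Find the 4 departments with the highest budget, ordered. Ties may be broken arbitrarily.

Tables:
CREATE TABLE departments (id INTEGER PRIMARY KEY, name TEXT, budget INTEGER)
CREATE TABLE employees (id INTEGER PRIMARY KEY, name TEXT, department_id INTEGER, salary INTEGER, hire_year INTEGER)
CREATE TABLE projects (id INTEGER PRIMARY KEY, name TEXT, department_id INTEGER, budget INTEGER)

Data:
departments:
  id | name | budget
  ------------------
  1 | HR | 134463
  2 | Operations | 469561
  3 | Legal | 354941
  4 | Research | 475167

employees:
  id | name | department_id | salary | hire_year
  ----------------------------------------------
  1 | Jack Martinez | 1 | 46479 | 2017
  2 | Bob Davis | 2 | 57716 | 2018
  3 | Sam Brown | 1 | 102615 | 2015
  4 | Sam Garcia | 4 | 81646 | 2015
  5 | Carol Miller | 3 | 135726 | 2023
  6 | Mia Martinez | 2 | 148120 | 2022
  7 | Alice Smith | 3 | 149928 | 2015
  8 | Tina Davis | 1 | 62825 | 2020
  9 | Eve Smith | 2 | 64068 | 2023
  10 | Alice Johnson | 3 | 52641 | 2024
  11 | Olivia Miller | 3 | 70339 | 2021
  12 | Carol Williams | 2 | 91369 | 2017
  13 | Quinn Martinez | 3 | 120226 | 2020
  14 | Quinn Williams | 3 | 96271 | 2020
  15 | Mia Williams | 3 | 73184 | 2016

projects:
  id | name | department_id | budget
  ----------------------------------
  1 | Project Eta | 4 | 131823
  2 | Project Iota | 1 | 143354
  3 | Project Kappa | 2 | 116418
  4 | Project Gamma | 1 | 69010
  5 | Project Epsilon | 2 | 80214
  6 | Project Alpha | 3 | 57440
SELECT name, budget FROM departments ORDER BY budget DESC LIMIT 4

Execution result:
name | budget
Research | 475167
Operations | 469561
Legal | 354941
HR | 134463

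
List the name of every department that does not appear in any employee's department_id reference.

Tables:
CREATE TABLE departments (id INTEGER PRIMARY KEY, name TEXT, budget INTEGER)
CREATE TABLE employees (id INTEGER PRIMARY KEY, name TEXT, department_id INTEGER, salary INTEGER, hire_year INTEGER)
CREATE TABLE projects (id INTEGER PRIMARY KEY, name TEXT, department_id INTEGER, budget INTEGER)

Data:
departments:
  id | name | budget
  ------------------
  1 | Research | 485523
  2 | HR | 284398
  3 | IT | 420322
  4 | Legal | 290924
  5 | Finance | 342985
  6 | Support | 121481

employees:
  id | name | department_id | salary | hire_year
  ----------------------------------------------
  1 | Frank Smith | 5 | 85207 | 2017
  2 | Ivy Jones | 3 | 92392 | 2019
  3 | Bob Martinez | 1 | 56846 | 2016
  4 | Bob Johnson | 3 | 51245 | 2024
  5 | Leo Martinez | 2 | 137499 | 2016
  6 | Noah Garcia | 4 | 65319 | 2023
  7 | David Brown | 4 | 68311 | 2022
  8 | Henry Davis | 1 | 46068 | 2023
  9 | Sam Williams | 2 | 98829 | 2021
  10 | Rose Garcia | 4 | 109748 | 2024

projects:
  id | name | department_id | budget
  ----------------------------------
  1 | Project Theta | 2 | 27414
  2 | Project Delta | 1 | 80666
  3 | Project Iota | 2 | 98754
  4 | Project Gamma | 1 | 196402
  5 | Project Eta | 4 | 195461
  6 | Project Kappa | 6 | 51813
SELECT p.name FROM departments p LEFT JOIN employees c ON c.department_id = p.id WHERE c.id IS NULL

Execution result:
Support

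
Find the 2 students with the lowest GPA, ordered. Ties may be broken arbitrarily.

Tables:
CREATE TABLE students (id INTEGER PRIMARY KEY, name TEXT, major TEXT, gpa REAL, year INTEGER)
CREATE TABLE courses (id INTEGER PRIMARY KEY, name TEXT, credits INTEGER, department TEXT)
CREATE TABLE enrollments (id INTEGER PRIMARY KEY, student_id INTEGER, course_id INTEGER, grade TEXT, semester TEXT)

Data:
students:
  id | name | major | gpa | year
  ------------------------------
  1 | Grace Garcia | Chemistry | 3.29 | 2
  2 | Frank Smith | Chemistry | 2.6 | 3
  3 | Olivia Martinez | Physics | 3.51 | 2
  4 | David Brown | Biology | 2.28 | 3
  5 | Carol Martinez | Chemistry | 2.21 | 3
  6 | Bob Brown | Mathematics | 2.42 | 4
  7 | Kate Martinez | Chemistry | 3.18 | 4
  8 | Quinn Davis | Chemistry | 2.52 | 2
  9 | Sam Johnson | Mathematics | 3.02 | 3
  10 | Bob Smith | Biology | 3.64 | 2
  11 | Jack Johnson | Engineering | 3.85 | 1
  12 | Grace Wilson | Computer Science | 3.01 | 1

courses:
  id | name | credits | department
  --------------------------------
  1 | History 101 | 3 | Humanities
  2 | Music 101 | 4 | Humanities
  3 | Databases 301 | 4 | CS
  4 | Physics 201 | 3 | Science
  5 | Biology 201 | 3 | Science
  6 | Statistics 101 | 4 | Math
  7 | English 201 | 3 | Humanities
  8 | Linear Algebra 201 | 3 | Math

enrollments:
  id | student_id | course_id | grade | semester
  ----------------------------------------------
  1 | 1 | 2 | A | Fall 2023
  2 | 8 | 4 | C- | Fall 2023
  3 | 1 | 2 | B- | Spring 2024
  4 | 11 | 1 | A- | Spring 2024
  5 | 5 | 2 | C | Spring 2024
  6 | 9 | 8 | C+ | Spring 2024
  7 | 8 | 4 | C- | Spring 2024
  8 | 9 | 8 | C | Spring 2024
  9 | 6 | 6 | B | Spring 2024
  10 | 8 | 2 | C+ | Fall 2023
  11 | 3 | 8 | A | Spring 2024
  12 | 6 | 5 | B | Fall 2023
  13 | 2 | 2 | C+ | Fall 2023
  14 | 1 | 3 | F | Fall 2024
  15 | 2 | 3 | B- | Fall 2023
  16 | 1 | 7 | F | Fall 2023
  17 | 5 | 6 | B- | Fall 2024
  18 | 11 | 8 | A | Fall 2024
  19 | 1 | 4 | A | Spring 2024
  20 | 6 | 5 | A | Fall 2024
SELECT name, gpa FROM students ORDER BY gpa ASC LIMIT 2

Execution result:
name | gpa
Carol Martinez | 2.21
David Brown | 2.28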